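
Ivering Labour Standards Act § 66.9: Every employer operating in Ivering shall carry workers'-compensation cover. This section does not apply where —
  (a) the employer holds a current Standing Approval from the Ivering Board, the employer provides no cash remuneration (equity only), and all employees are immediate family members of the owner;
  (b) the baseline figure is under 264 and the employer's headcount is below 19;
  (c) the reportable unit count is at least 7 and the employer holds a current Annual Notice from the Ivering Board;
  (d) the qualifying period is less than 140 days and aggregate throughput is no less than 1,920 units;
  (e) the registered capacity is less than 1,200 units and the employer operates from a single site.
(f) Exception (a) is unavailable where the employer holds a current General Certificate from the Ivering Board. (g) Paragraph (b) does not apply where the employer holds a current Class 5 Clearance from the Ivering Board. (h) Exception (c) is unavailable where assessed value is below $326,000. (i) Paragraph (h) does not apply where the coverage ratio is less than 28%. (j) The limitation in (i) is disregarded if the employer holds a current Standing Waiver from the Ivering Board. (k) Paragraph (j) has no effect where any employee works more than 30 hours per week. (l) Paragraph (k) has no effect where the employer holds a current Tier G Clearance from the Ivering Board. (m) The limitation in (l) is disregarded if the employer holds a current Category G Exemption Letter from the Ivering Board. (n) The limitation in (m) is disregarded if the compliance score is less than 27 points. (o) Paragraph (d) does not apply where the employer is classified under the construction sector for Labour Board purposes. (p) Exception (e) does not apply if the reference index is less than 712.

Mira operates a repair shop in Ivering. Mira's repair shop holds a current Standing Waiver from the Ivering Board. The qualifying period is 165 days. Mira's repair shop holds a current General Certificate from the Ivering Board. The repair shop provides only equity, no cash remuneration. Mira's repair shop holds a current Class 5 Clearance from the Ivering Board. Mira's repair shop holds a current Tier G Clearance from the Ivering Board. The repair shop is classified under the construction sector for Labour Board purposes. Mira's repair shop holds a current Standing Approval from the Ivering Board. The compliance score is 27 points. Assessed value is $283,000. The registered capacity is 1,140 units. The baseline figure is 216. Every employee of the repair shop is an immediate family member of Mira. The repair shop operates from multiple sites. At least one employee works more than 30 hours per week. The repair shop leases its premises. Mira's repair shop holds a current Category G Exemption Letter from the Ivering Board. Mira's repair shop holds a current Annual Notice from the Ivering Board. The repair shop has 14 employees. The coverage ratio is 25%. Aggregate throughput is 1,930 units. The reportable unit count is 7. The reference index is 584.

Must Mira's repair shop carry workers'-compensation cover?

Exception (a): a current Standing Approval is held; remuneration is equity-only; every employee is an immediate family member — every condition holds. But applying paragraph (f): (f) operates against (a): a current General Certificate is held. (a) is therefore removed.
Exception (b)'s conditions are all satisfied: the baseline figure is 216, under the 264 limit; the employer's headcount is 14, below the 19 limit. But applying paragraph (g): (g) applies — a current Class 5 Clearance is held. Exception (b) does not apply.
Exception (c)'s conditions are all satisfied: the reportable unit count is 7, meeting the 7 threshold; a current Annual Notice is held. Applying paragraphs (h)–(n): (h) would limit (c) — assessed value is $283,000, below the $326,000 limit — but (i) sets (h) aside: (i) operates against (h): the coverage ratio is 25%, less than the 28% limit. (j) operates (a current Standing Waiver is held), but is set aside by (k): (k) operates against (j): at least one employee exceeds 30 hours/week. (l) would limit (k) — a current Tier G Clearance is held — but (m) sets (l) aside: (m) operates — a current Category G Exemption Letter is held. (n), which would lift (m), is inapplicable — the compliance score is 27 points, not less than 27 points. (c) remains available.
Exception (d) fails — the qualifying period is 165 days, not less than 140 days.
Exception (e) fails — the employer operates from multiple sites.

No — exception (c) applies; Mira's repair shop is not required to carry workers'-compensation cover.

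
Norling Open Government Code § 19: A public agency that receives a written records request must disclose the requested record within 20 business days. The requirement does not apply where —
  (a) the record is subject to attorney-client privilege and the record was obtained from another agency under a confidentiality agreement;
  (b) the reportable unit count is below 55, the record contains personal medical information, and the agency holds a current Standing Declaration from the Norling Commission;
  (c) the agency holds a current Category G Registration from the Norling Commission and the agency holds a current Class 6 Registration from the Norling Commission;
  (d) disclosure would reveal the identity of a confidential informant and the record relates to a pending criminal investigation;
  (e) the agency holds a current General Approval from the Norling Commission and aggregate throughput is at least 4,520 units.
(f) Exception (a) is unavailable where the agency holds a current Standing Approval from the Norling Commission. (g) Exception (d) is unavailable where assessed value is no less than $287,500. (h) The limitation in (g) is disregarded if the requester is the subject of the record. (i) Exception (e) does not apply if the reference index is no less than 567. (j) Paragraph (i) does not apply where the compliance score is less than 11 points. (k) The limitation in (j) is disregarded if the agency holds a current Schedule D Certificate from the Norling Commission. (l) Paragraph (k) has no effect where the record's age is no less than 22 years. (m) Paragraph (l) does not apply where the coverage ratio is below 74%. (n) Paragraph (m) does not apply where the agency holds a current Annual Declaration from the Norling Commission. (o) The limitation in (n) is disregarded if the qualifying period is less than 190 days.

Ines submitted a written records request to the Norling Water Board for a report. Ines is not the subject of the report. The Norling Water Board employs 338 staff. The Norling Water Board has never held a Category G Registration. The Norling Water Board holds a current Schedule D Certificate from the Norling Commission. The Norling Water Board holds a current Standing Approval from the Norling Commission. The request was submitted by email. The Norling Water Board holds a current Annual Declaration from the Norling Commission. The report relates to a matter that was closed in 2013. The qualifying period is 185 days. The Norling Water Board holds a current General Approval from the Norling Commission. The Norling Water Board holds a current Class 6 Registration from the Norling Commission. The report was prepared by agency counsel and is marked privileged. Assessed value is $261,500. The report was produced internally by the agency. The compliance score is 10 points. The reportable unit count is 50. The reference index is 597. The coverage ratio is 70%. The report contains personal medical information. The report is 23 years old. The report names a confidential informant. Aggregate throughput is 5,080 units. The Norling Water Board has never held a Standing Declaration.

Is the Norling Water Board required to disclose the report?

Yes — the Norling Water Board must disclose the report.

Exception (a) requires that the record was obtained from another agency under a confidentiality agreement; but the report was produced internally, so (a) is unavailable.
Exception (b) does not apply: there is no Standing Declaration in force.
Exception (c) does not apply: no current Category G Registration is held.
Exception (d) fails — the report relates to a closed matter.
Exception (e): a current General Approval is held; aggregate throughput is 5,080 units, meeting the 4,520 units threshold — every condition holds. However, paragraphs (i)–(o) must be considered: (i) operates against (e): the reference index is 597, meeting the 567 threshold. (j) applies (the compliance score is 10 points, less than the 11 points limit), but is overridden by (k): (k) operates against (j): a current Schedule D Certificate is held. (l) is triggered (the record's age is 23 years, meeting the 22 years threshold), but is itself disapplied by (m): (m) operates — the coverage ratio is 70%, below the 74% limit. (n) operates (a current Annual Declaration is held), but is set aside by (o): (o) operates against (n): the qualifying period is 185 days, less than the 190 days limit. (e) is therefore removed.
Every exception is unavailable, so the rule governs.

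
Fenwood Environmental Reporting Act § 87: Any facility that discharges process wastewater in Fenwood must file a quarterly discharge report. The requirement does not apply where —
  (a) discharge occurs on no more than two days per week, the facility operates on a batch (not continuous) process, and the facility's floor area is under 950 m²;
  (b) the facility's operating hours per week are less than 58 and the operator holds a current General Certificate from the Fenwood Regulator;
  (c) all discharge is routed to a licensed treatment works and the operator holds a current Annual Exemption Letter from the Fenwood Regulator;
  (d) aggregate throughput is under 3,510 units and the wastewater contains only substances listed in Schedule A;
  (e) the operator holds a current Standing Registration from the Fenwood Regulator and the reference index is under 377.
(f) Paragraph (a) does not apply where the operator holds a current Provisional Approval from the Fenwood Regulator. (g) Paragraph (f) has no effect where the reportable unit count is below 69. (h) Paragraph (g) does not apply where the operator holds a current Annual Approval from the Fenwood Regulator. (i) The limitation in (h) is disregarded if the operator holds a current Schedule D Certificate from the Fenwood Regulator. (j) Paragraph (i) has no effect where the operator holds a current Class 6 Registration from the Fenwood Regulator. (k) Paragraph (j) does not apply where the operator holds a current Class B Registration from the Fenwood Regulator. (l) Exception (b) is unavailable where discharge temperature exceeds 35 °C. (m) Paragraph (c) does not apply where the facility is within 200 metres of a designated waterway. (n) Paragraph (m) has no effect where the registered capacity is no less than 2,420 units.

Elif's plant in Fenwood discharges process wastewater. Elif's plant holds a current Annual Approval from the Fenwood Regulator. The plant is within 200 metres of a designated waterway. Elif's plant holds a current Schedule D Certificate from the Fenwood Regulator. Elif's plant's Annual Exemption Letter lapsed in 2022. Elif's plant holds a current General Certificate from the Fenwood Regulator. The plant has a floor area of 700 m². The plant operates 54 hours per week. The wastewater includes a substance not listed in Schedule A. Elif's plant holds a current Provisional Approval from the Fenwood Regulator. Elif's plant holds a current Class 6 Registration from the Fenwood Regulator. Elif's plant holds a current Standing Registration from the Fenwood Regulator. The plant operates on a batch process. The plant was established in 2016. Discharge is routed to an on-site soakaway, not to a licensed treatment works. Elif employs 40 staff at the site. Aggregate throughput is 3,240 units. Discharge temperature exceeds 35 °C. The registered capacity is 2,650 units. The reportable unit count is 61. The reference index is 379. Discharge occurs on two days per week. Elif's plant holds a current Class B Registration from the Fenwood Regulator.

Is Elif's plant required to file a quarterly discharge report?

No — exception (a) applies; Elif's plant is not required to file a quarterly discharge report.

Exception (a): discharge occurs on no more than two days per week; the facility operates on a batch process; the facility's floor area is 700 m², under the 950 m² limit — every condition holds. As to paragraphs (f)–(k): (f) would limit (a) — a current Provisional Approval is held — but (g) sets (f) aside: (g) is engaged — the reportable unit count is 61, below the 69 limit. (h) applies (a current Annual Approval is held), but is itself disapplied by (i): (i) operates — a current Schedule D Certificate is held. (j) operates (a current Class 6 Registration is held), but is displaced by (k): (k) applies — a current Class B Registration is held. Exception (a) stands.
Exception (b): the facility's operating hours per week are 54, less than the 58 limit; a current General Certificate is held — every condition holds. Turning to paragraph (l): (l) operates against (b): discharge temperature exceeds 35 °C. Exception (b) does not apply.
Exception (c) requires that all discharge is routed to a licensed treatment works; but discharge is not routed to a licensed treatment works, so (c) is unavailable.
Exception (d) fails — the wastewater includes a non-Schedule-A substance.
Exception (e) fails — the reference index is 379, not under 377.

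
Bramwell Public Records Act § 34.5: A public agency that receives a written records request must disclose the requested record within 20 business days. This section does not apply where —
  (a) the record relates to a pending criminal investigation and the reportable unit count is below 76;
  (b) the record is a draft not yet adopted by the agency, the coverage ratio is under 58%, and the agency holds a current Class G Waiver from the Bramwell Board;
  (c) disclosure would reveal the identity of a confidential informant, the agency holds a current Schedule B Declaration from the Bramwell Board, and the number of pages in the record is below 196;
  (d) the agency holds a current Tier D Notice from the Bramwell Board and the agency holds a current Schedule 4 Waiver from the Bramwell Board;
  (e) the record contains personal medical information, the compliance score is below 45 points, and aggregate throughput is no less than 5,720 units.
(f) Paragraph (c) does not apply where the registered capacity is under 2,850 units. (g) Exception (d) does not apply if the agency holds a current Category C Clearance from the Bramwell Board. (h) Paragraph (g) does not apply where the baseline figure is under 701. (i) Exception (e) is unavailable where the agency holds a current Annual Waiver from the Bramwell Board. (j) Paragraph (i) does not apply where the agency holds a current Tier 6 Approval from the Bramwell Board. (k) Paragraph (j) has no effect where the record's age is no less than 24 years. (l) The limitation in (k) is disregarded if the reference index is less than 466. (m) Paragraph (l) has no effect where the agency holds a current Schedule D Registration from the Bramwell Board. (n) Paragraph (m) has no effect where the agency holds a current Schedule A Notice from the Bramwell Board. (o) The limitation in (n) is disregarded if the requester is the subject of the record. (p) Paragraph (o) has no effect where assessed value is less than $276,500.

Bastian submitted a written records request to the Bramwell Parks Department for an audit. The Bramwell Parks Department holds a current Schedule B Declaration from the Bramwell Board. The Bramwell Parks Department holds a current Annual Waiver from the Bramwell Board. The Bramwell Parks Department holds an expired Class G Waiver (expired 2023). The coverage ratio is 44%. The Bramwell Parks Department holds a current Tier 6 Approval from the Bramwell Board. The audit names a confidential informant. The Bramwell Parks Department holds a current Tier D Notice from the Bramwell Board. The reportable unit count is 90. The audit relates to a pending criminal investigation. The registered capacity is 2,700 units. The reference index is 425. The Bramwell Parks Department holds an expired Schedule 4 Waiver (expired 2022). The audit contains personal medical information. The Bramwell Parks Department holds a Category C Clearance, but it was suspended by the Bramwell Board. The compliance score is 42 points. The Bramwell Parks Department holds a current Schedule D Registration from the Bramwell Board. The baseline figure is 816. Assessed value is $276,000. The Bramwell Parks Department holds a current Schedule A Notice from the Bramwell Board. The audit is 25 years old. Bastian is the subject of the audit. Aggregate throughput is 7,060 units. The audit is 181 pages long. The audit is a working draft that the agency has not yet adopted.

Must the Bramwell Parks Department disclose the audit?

Exception (a) does not apply: the reportable unit count is 90, not below 76.
Exception (b) fails — no current Class G Waiver is held.
Exception (c) is satisfied on its face — the audit names a confidential informant; a current Schedule B Declaration is held; the number of pages in the record is 181, below the 196 limit. But applying paragraph (f): (f) is triggered — the registered capacity is 2,700 units, under the 2,850 units limit. (c) is therefore removed.
Exception (d) fails — the Schedule 4 Waiver is not current.
Exception (e) is satisfied on its face — the audit contains personal medical information; the compliance score is 42 points, below the 45 points limit; aggregate throughput is 7,060 units, meeting the 5,720 units threshold. As to paragraphs (i)–(p): (i) operates (a current Annual Waiver is held), but is overridden by (j): (j) is triggered — a current Tier 6 Approval is held. (k) would limit (j) — the record's age is 25 years, meeting the 24 years threshold — but (l) sets (k) aside: (l) operates against (k): the reference index is 425, less than the 466 limit. (m) is engaged (a current Schedule D Registration is held), but is overridden by (n): (n) operates — a current Schedule A Notice is held. (o) would limit (n) — Bastian is the subject of the audit — but (p) sets (o) aside: (p) operates — assessed value is $276,000, less than the $276,500 limit. (e) remains available.

No — exception (e) applies; the Bramwell Parks Department is not required to disclose the audit.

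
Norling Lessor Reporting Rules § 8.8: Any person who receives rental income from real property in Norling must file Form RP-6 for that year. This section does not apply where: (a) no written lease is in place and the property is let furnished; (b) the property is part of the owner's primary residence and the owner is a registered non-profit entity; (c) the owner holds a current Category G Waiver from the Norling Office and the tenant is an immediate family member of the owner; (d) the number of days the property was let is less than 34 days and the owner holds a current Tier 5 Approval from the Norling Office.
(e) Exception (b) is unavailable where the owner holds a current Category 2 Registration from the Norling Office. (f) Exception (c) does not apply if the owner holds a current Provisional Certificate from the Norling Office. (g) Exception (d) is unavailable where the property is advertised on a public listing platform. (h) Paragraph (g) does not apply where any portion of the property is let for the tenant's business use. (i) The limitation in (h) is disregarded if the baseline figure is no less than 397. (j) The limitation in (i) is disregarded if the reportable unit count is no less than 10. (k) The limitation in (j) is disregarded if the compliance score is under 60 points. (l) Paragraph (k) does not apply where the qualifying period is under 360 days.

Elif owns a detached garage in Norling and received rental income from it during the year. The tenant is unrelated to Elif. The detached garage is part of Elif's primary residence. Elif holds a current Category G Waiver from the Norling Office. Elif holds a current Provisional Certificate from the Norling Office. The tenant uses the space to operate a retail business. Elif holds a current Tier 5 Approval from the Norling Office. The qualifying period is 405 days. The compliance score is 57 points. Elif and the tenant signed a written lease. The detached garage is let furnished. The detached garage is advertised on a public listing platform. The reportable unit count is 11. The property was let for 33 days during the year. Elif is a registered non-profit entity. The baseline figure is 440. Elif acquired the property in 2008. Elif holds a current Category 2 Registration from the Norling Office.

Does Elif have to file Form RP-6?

Exception (a) requires that no written lease is in place; but a written lease is in place, so (a) is unavailable.
Exception (b) is satisfied on its face — the detached garage is part of the primary residence; Elif is a registered non-profit. However, paragraph (e) must be considered: (e) operates against (b): a current Category 2 Registration is held. So (b) is unavailable.
Exception (c) fails — the tenant is unrelated to the owner.
Exception (d): the number of days the property was let is 33 days, less than the 34 days limit; a current Tier 5 Approval is held — every condition holds. However, paragraphs (g)–(l) must be considered: (g) operates against (d): the property is publicly advertised. (h) applies (the space is let for business use), but is displaced by (i): (i) operates — the baseline figure is 440, meeting the 397 threshold. (j) operates (the reportable unit count is 11, meeting the 10 threshold), but is displaced by (k): (k) is engaged — the compliance score is 57 points, under the 60 points limit. (l), which would lift (k), does not operate here — the qualifying period is 405 days, not under 360 days. (d) is therefore removed.
No exception displaces § 8.8.

Yes — Elif must file Form RP-6.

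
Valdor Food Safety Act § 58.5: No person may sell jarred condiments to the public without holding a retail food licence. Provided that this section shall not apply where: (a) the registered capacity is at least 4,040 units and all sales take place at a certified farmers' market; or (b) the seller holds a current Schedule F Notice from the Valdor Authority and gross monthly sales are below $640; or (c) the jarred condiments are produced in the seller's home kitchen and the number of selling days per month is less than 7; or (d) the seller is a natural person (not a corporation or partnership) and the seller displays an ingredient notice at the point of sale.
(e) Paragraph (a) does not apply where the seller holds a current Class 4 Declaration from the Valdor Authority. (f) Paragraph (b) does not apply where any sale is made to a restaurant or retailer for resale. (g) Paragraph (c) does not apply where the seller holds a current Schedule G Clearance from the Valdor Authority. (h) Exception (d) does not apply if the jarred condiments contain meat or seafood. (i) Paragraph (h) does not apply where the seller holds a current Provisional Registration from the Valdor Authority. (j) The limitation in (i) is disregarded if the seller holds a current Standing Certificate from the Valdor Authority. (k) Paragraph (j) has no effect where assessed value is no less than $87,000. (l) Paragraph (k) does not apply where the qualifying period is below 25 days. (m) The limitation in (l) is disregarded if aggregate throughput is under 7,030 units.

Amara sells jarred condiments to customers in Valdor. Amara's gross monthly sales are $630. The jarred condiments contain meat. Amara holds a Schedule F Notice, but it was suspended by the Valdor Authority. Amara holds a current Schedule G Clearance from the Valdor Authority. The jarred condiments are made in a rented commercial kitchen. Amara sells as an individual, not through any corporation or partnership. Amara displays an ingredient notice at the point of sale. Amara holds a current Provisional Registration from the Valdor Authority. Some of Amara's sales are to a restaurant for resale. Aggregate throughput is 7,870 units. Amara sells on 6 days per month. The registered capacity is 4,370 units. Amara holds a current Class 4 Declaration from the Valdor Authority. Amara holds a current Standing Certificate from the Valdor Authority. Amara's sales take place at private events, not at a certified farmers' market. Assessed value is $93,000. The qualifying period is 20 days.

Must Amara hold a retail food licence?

Yes — Amara must hold a retail food licence.

Exception (a) fails — sales are at private events, not a certified farmers' market.
Exception (b) fails — there is no Schedule F Notice in force.
Exception (c) requires that the jarred condiments are produced in the seller's home kitchen; but the jarred condiments are made in a commercial kitchen, not a home kitchen, so (c) is unavailable.
Exception (d): the seller is a natural person; an ingredient notice is displayed — every condition holds. However, paragraphs (h)–(m) must be considered: (h) operates against (d): the jarred condiments contain meat. (i) would limit (h) — a current Provisional Registration is held — but (j) sets (i) aside: (j) operates — a current Standing Certificate is held. (k) would limit (j) — assessed value is $93,000, meeting the $87,000 threshold — but (l) sets (k) aside: (l) operates — the qualifying period is 20 days, below the 25 days limit. (m) is not triggered (aggregate throughput is 7,870 units, not under 7,030 units), so (l) stands. (d) is therefore removed.
No exception is made out. Amara falls within the general rule.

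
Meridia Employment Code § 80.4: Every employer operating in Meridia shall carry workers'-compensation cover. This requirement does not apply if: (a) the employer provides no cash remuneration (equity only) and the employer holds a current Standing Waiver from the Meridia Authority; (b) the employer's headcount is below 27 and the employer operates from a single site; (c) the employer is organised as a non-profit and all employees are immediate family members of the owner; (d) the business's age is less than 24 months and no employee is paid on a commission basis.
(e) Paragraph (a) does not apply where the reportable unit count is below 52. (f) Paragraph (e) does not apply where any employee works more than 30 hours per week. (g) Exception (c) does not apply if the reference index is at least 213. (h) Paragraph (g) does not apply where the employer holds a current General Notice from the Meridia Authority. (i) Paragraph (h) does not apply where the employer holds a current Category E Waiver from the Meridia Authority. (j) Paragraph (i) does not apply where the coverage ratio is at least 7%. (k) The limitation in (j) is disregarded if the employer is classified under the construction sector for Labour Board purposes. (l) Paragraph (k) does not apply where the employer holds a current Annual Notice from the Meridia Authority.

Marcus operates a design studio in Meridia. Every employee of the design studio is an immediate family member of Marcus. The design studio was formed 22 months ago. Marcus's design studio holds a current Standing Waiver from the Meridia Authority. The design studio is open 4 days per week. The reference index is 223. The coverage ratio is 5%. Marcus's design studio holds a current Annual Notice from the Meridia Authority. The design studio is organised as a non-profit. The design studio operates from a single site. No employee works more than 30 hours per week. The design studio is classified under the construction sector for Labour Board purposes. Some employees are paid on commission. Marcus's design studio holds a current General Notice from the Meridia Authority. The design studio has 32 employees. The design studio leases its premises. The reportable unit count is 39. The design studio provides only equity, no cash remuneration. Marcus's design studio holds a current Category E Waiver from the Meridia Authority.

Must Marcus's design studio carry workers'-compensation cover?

Yes — Marcus's design studio must carry workers'-compensation cover.

Exception (a) is satisfied on its face — remuneration is equity-only; a current Standing Waiver is held. Turning to paragraphs (e)–(f): (e) is triggered — the reportable unit count is 39, below the 52 limit. (f), which would lift (e), does not operate here — no employee exceeds 30 hours/week. (a) is therefore removed.
Exception (b) requires that the employer's headcount is below 27; but the employer's headcount is 32, not below 27, so (b) is unavailable.
All of (c)'s requirements are met (the employer is a non-profit; every employee is an immediate family member). But: (g) operates against (c): the reference index is 223, meeting the 213 threshold. (h) operates (a current General Notice is held), but yields to (i): (i) applies — a current Category E Waiver is held. (j), which would lift (i), is not engaged — the coverage ratio is 5%, short of 7%. (c) is therefore removed.
Exception (d) does not apply: some employees are paid on commission.
No exception is made out. Marcus's design studio falls within the general rule.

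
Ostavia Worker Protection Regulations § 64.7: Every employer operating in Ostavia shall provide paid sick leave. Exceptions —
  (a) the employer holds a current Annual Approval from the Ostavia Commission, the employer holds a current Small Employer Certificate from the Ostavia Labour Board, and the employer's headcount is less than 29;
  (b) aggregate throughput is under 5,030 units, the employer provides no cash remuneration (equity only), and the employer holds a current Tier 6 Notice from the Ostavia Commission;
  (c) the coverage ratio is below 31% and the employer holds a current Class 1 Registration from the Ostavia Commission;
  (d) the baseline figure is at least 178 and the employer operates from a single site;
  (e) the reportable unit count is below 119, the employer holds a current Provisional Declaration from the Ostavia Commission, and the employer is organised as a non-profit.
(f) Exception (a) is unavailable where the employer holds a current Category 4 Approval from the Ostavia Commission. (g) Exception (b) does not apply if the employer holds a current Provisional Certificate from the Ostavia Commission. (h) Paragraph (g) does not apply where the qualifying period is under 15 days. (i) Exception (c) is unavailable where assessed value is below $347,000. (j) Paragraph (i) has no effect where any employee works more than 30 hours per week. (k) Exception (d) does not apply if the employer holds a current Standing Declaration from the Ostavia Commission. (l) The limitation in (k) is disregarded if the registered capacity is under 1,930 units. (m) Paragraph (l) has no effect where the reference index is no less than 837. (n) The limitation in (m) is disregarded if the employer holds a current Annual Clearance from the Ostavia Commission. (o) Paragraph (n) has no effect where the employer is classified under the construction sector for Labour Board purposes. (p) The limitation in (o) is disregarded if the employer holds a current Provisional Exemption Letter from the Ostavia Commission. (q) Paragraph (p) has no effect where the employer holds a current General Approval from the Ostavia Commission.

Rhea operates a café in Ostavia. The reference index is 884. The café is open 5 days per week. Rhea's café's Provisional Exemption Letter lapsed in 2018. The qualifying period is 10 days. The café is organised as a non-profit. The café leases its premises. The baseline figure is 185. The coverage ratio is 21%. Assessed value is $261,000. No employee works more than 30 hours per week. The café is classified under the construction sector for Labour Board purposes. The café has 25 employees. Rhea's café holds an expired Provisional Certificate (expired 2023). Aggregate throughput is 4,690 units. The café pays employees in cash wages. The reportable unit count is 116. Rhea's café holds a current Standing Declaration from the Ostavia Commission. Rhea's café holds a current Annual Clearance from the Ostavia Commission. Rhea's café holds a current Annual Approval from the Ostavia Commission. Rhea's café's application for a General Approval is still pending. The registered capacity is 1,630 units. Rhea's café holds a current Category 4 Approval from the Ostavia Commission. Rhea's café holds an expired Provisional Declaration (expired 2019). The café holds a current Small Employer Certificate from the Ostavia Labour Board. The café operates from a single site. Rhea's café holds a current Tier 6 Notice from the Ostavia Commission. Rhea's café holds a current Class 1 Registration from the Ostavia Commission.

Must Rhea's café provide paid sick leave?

Exception (a) is satisfied on its face — a current Annual Approval is held; a current Small Employer Certificate is held; the employer's headcount is 25, less than the 29 limit. But: (f) operates against (a): a current Category 4 Approval is held. Exception (a) does not apply.
Exception (b) does not apply: employees are paid cash wages.
Exception (c)'s conditions are all satisfied: the coverage ratio is 21%, below the 31% limit; a current Class 1 Registration is held. However, paragraphs (i)–(j) must be considered: (i) is triggered — assessed value is $261,000, below the $347,000 limit. (j) is not engaged (no employee exceeds 30 hours/week), so (i) stands. Exception (c) does not apply.
Exception (d)'s conditions are all satisfied: the baseline figure is 185, meeting the 178 threshold; the employer operates from a single site. But applying paragraphs (k)–(q): (k) operates against (d): a current Standing Declaration is held. (l) is triggered (the registered capacity is 1,630 units, under the 1,930 units limit), but is displaced by (m): (m) is triggered — the reference index is 884, meeting the 837 threshold. (n) is engaged (a current Annual Clearance is held), but yields to (o): (o) is engaged — the café is classified under the construction sector. (p), which would lift (o), is inapplicable — the Provisional Exemption Letter is not current. So (d) is unavailable.
Exception (e) does not apply: the Provisional Declaration is not current.
None of the exceptions is available; § 64.7 applies in full.

Yes — Rhea's café must provide paid sick leave.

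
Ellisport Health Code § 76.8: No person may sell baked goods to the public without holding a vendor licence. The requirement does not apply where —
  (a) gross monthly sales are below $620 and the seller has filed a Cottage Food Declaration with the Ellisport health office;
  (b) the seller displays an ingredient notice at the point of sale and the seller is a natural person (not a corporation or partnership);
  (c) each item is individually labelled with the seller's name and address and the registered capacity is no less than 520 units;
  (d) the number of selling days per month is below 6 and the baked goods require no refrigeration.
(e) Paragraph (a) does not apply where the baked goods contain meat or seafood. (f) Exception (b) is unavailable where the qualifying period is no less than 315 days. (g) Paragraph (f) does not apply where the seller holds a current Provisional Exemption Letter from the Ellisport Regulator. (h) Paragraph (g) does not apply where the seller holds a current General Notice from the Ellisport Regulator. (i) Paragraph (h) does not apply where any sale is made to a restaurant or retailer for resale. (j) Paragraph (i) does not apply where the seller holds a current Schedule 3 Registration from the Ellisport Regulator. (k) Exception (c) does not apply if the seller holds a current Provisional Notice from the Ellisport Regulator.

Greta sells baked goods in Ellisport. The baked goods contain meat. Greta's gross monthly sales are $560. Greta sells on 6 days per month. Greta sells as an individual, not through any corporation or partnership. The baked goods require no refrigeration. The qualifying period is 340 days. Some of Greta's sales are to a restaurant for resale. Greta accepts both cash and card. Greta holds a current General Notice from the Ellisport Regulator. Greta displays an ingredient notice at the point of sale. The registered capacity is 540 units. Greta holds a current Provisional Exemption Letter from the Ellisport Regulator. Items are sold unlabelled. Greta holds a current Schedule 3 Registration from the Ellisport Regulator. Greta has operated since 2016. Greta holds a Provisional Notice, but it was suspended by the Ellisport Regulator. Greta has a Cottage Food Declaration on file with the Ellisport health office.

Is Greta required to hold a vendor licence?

Exception (a)'s conditions are all satisfied: gross monthly sales are $560, below the $620 limit; a Cottage Food Declaration is on file. But applying paragraph (e): (e) operates against (a): the baked goods contain meat. So (a) is unavailable.
Exception (b) is satisfied on its face — an ingredient notice is displayed; the seller is a natural person. But applying paragraphs (f)–(j): (f) applies — the qualifying period is 340 days, meeting the 315 days threshold. (g) operates (a current Provisional Exemption Letter is held), but is overridden by (h): (h) operates against (g): a current General Notice is held. (i) would limit (h) — some sales are to a restaurant for resale — but (j) sets (i) aside: (j) operates against (i): a current Schedule 3 Registration is held. (b) is therefore removed.
Exception (c) does not apply: items are sold unlabelled.
Exception (d) fails — the number of selling days per month is 6, not below 6.
None of the exceptions is available; § 76.8 applies in full.

Yes — Greta must hold a vendor licence.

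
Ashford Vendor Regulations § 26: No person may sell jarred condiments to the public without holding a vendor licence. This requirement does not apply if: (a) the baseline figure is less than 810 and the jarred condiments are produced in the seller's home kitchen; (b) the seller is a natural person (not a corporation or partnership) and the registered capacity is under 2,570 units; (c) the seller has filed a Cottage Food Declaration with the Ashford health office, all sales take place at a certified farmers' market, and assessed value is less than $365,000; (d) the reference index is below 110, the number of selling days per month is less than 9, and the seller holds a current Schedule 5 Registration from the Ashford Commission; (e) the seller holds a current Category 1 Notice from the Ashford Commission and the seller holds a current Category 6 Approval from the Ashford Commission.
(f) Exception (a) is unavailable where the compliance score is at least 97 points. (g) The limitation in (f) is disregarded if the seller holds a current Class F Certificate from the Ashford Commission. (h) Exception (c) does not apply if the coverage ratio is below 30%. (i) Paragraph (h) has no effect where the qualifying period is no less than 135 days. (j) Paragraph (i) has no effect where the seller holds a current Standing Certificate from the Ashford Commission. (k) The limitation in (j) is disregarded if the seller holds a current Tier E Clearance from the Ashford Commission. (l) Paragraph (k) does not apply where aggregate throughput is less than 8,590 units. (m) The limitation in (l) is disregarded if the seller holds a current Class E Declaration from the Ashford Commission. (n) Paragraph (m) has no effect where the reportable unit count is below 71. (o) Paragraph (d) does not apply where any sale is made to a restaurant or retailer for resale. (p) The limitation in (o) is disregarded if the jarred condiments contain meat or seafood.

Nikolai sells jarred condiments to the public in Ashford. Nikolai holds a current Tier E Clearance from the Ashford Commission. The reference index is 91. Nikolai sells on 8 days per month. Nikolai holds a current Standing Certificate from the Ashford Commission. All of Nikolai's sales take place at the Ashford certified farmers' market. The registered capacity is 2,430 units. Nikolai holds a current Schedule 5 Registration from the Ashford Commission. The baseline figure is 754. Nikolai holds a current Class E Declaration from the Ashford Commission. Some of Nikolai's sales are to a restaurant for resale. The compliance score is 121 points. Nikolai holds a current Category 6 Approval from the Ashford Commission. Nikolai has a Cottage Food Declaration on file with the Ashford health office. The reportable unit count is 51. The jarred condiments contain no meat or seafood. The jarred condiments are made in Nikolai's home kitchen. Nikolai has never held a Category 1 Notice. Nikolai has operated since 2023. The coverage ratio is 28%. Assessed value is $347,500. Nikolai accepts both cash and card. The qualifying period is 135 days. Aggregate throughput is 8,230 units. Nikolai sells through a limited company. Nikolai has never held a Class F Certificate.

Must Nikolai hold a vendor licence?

Yes — Nikolai must hold a vendor licence.

All of (a)'s requirements are met (the baseline figure is 754, less than the 810 limit; the jarred condiments are home-kitchen produced). But: (f) is engaged — the compliance score is 121 points, meeting the 97 points threshold. (g) is not triggered (there is no Class F Certificate in force), so (f) stands. Exception (a) does not apply.
Exception (b) does not apply: the seller operates through a limited company.
Exception (c) is satisfied on its face — a Cottage Food Declaration is on file; all sales are at a certified farmers' market; assessed value is $347,500, less than the $365,000 limit. But applying paragraphs (h)–(n): (h) is triggered — the coverage ratio is 28%, below the 30% limit. (i) would limit (h) — the qualifying period is 135 days, meeting the 135 days threshold — but (j) sets (i) aside: (j) operates against (i): a current Standing Certificate is held. (k) would limit (j) — a current Tier E Clearance is held — but (l) sets (k) aside: (l) is engaged — aggregate throughput is 8,230 units, less than the 8,590 units limit. (m) applies (a current Class E Declaration is held), but yields to (n): (n) operates against (m): the reportable unit count is 51, below the 71 limit. So (c) is unavailable.
Exception (d): the reference index is 91, below the 110 limit; the number of selling days per month is 8, less than the 9 limit; a current Schedule 5 Registration is held — every condition holds. But applying paragraphs (o)–(p): (o) operates against (d): some sales are to a restaurant for resale. (p) is not engaged (the jarred condiments contain no meat or seafood), so (o) stands. Exception (d) does not apply.
Exception (e) fails — there is no Category 1 Notice in force.
No exception displaces § 26.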